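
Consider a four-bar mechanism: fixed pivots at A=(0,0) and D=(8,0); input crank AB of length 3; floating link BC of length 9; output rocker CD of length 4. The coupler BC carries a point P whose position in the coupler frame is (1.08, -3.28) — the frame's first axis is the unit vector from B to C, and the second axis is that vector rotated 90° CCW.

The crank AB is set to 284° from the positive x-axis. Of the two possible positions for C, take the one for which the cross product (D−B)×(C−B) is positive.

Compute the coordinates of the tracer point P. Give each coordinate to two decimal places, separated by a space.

A=(0,0), D=(8.00,0)
B = A + 3.00·(cos284°, sin284°) = (0.7258, -2.9109)
|BD| = 7.8350
circle(B,9.00) ∩ circle(D,4.00): a=8.0656, h=3.9934
  candidates: C₊=(6.7304,3.7932) cross=31.288; C₋=(9.6976,-3.6219) cross=-31.288
  mode + wants cross > 0 → take C=(6.7304,3.7932) (cross=31.288)
ex = (C−B)/|BC| = (0.6672,0.7449); ey = (-0.7449,0.6672)
P = B + 1.08·ex + -3.28·ey = (3.8896,-4.2948)

3.89 -4.29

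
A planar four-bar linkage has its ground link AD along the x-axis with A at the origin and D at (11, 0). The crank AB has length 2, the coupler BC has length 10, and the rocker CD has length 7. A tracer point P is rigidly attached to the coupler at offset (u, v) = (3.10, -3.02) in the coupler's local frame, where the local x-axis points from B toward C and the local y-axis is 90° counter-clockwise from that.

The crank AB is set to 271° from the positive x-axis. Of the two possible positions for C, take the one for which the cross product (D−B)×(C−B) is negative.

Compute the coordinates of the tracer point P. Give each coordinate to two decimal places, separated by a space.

A=(0,0), D=(11.00,0)
B = A + 2.00·(cos271°, sin271°) = (0.0349, -1.9997)
|BD| = 11.1459
circle(B,10.00) ∩ circle(D,7.00): a=7.8608, h=6.1812
  candidates: C₊=(6.6592,5.4916) cross=68.896; C₋=(8.8771,-6.6703) cross=-68.896
  mode - wants cross < 0 → take C=(8.8771,-6.6703) (cross=-68.896)
ex = (C−B)/|BC| = (0.8842,-0.4671); ey = (0.4671,0.8842)
P = B + 3.10·ex + -3.02·ey = (1.3655,-6.1179)

1.37 -6.12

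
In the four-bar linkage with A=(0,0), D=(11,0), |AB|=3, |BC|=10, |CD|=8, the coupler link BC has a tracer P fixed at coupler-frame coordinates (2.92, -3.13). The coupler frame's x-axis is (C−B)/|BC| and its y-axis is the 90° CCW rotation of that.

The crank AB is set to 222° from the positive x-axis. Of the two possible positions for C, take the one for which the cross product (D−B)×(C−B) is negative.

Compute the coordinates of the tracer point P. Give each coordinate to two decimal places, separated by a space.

A=(0,0), D=(11.00,0)
B = A + 3.00·(cos222°, sin222°) = (-2.2294, -2.0074)
|BD| = 13.3809
circle(B,10.00) ∩ circle(D,8.00): a=8.0356, h=5.9522
  candidates: C₊=(4.8223,5.0829) cross=79.645; C₋=(6.6082,-6.6867) cross=-79.645
  mode - wants cross < 0 → take C=(6.6082,-6.6867) (cross=-79.645)
ex = (C−B)/|BC| = (0.8838,-0.4679); ey = (0.4679,0.8838)
P = B + 2.92·ex + -3.13·ey = (-1.1135,-6.1399)

-1.11 -6.14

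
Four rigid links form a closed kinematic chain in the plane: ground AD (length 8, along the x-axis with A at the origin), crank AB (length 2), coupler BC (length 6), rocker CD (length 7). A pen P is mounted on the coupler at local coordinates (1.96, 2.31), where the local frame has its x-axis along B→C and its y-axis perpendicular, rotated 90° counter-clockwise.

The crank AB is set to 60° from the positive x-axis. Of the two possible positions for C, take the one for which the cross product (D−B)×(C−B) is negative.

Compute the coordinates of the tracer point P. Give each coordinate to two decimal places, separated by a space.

3.69 0.34

A=(0,0), D=(8.00,0)
B = A + 2.00·(cos60°, sin60°) = (1.0000, 1.7321)
|BD| = 7.2111
circle(B,6.00) ∩ circle(D,7.00): a=2.7042, h=5.3561
  candidates: C₊=(4.9115,6.2818) cross=38.623; C₋=(2.3385,-4.1167) cross=-38.623
  mode - wants cross < 0 → take C=(2.3385,-4.1167) (cross=-38.623)
ex = (C−B)/|BC| = (0.2231,-0.9748); ey = (0.9748,0.2231)
P = B + 1.96·ex + 2.31·ey = (3.6890,0.3368)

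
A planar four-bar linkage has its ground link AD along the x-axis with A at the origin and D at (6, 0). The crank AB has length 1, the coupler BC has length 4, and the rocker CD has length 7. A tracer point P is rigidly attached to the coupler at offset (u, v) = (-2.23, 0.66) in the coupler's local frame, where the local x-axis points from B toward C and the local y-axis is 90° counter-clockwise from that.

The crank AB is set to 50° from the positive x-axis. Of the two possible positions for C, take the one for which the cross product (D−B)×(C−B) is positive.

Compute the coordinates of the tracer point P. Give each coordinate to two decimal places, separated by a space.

A=(0,0), D=(6.00,0)
B = A + 1.00·(cos50°, sin50°) = (0.6428, 0.7660)
|BD| = 5.4117
circle(B,4.00) ∩ circle(D,7.00): a=-0.3431, h=3.9853
  candidates: C₊=(0.8673,4.7597) cross=21.567; C₋=(-0.2610,-3.1305) cross=-21.567
  mode + wants cross > 0 → take C=(0.8673,4.7597) (cross=21.567)
ex = (C−B)/|BC| = (0.0561,0.9984); ey = (-0.9984,0.0561)
P = B + -2.23·ex + 0.66·ey = (-0.1413,-1.4234)

-0.14 -1.42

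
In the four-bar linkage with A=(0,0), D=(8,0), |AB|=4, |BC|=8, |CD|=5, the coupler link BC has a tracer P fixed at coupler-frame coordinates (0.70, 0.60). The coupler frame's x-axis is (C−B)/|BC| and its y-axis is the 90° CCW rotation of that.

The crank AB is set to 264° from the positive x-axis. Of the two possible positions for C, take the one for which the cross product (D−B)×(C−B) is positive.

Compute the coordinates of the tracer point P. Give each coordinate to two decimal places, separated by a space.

A=(0,0), D=(8.00,0)
B = A + 4.00·(cos264°, sin264°) = (-0.4181, -3.9781)
|BD| = 9.3107
circle(B,8.00) ∩ circle(D,5.00): a=6.7497, h=4.2943
  candidates: C₊=(3.8497,2.7884) cross=39.983; C₋=(7.5193,-4.9768) cross=-39.983
  mode + wants cross > 0 → take C=(3.8497,2.7884) (cross=39.983)
ex = (C−B)/|BC| = (0.5335,0.8458); ey = (-0.8458,0.5335)
P = B + 0.70·ex + 0.60·ey = (-0.5522,-3.0659)

-0.55 -3.07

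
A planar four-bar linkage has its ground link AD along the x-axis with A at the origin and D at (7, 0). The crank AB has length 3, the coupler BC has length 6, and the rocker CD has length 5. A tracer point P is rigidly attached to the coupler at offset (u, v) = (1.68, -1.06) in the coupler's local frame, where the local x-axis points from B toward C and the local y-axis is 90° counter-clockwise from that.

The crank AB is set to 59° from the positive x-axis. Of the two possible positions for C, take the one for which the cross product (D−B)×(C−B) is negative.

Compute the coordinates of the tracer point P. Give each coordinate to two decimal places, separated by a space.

0.98 0.67

A=(0,0), D=(7.00,0)
B = A + 3.00·(cos59°, sin59°) = (1.5451, 2.5715)
|BD| = 6.0306
circle(B,6.00) ∩ circle(D,5.00): a=3.9273, h=4.5361
  candidates: C₊=(7.0317,4.9999) cross=27.355; C₋=(3.1633,-3.2062) cross=-27.355
  mode - wants cross < 0 → take C=(3.1633,-3.2062) (cross=-27.355)
ex = (C−B)/|BC| = (0.2697,-0.9629); ey = (0.9629,0.2697)
P = B + 1.68·ex + -1.06·ey = (0.9775,0.6679)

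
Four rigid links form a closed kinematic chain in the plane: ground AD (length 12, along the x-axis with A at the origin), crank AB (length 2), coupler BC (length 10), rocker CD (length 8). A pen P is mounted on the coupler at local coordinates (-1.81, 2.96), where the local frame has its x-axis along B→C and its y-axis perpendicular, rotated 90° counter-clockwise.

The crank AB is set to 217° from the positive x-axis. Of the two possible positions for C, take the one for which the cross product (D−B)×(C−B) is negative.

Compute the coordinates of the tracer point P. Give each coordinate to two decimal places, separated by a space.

-1.66 2.27

A=(0,0), D=(12.00,0)
B = A + 2.00·(cos217°, sin217°) = (-1.5973, -1.2036)
|BD| = 13.6504
circle(B,10.00) ∩ circle(D,8.00): a=8.1439, h=5.8032
  candidates: C₊=(6.0032,5.2951) cross=79.217; C₋=(7.0266,-6.2662) cross=-79.217
  mode - wants cross < 0 → take C=(7.0266,-6.2662) (cross=-79.217)
ex = (C−B)/|BC| = (0.8624,-0.5063); ey = (0.5063,0.8624)
P = B + -1.81·ex + 2.96·ey = (-1.6597,2.2653)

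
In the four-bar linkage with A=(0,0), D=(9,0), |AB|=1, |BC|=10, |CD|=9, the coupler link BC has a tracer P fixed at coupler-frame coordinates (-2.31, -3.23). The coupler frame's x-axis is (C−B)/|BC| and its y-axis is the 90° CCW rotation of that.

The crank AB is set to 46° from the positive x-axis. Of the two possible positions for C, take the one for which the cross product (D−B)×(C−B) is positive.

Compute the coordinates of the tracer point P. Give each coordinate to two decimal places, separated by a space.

1.88 -3.07

A=(0,0), D=(9.00,0)
B = A + 1.00·(cos46°, sin46°) = (0.6947, 0.7193)
|BD| = 8.3364
circle(B,10.00) ∩ circle(D,9.00): a=5.3078, h=8.4751
  candidates: C₊=(6.7140,8.7048) cross=70.652; C₋=(5.2513,-8.1822) cross=-70.652
  mode + wants cross > 0 → take C=(6.7140,8.7048) (cross=70.652)
ex = (C−B)/|BC| = (0.6019,0.7985); ey = (-0.7985,0.6019)
P = B + -2.31·ex + -3.23·ey = (1.8835,-3.0695)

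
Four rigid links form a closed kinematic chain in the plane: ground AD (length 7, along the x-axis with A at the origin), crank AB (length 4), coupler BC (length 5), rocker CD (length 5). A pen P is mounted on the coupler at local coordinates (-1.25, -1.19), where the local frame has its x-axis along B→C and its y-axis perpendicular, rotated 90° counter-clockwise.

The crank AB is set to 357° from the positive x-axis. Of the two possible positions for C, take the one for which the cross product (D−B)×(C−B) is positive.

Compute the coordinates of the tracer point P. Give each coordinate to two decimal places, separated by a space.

4.86 -1.70

A=(0,0), D=(7.00,0)
B = A + 4.00·(cos357°, sin357°) = (3.9945, -0.2093)
|BD| = 3.0128
circle(B,5.00) ∩ circle(D,5.00): a=1.5064, h=4.7677
  candidates: C₊=(5.1660,4.6515) cross=14.364; C₋=(5.8285,-4.8608) cross=-14.364
  mode + wants cross > 0 → take C=(5.1660,4.6515) (cross=14.364)
ex = (C−B)/|BC| = (0.2343,0.9722); ey = (-0.9722,0.2343)
P = B + -1.25·ex + -1.19·ey = (4.8585,-1.7034)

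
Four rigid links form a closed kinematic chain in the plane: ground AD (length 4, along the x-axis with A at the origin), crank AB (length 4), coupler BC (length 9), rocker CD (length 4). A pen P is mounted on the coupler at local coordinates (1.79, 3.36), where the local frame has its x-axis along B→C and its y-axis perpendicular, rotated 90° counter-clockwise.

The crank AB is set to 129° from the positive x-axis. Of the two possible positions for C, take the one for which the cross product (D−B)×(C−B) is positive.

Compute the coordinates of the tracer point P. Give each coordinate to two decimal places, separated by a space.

-0.74 6.47

A=(0,0), D=(4.00,0)
B = A + 4.00·(cos129°, sin129°) = (-2.5173, 3.1086)
|BD| = 7.2207
circle(B,9.00) ∩ circle(D,4.00): a=8.1113, h=3.8996
  candidates: C₊=(6.4827,3.1363) cross=28.158; C₋=(3.1250,-3.9031) cross=-28.158
  mode + wants cross > 0 → take C=(6.4827,3.1363) (cross=28.158)
ex = (C−B)/|BC| = (1.0000,0.0031); ey = (-0.0031,1.0000)
P = B + 1.79·ex + 3.36·ey = (-0.7376,6.4741)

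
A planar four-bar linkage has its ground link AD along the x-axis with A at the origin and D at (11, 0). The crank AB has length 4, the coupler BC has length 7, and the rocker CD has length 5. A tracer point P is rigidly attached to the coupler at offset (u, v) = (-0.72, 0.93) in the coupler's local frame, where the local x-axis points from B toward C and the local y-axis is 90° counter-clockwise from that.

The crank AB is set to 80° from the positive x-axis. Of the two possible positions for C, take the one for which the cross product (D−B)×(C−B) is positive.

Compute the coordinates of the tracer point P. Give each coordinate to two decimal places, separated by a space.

A=(0,0), D=(11.00,0)
B = A + 4.00·(cos80°, sin80°) = (0.6946, 3.9392)
|BD| = 11.0326
circle(B,7.00) ∩ circle(D,5.00): a=6.6040, h=2.3210
  candidates: C₊=(7.6920,3.7493) cross=25.607; C₋=(6.0346,-0.5868) cross=-25.607
  mode + wants cross > 0 → take C=(7.6920,3.7493) (cross=25.607)
ex = (C−B)/|BC| = (0.9996,-0.0271); ey = (0.0271,0.9996)
P = B + -0.72·ex + 0.93·ey = (0.0001,4.8884)

0.00 4.89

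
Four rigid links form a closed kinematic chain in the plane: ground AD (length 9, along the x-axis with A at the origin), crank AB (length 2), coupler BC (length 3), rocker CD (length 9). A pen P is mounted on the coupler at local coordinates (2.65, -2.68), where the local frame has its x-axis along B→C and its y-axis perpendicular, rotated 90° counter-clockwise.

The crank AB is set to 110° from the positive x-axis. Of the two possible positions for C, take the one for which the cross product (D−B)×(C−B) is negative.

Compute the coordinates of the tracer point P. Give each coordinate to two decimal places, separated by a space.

A=(0,0), D=(9.00,0)
B = A + 2.00·(cos110°, sin110°) = (-0.6840, 1.8794)
|BD| = 9.8647
circle(B,3.00) ∩ circle(D,9.00): a=1.2830, h=2.7118
  candidates: C₊=(1.0921,4.2971) cross=26.751; C₋=(0.0588,-1.0272) cross=-26.751
  mode - wants cross < 0 → take C=(0.0588,-1.0272) (cross=-26.751)
ex = (C−B)/|BC| = (0.2476,-0.9689); ey = (0.9689,0.2476)
P = B + 2.65·ex + -2.68·ey = (-2.6244,-1.3517)

-2.62 -1.35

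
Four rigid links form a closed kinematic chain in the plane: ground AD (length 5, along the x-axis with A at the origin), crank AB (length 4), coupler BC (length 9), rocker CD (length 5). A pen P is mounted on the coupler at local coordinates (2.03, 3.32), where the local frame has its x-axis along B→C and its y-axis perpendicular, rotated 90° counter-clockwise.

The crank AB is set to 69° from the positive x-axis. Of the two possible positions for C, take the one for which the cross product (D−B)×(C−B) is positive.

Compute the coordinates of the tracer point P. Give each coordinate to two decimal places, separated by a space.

4.44 6.21

A=(0,0), D=(5.00,0)
B = A + 4.00·(cos69°, sin69°) = (1.4335, 3.7343)
|BD| = 5.1638
circle(B,9.00) ∩ circle(D,5.00): a=8.0042, h=4.1149
  candidates: C₊=(9.9375,0.7879) cross=21.249; C₋=(3.9860,-4.8961) cross=-21.249
  mode + wants cross > 0 → take C=(9.9375,0.7879) (cross=21.249)
ex = (C−B)/|BC| = (0.9449,-0.3274); ey = (0.3274,0.9449)
P = B + 2.03·ex + 3.32·ey = (4.4385,6.2068)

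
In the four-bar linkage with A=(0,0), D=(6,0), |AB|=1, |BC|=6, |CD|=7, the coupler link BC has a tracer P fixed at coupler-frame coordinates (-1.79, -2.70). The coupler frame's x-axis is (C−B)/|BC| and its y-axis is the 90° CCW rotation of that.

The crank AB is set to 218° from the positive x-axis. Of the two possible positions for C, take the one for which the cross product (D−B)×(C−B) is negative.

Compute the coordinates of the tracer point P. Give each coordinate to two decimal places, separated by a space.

A=(0,0), D=(6.00,0)
B = A + 1.00·(cos218°, sin218°) = (-0.7880, -0.6157)
|BD| = 6.8159
circle(B,6.00) ∩ circle(D,7.00): a=2.4543, h=5.4751
  candidates: C₊=(1.1617,5.0587) cross=37.317; C₋=(2.1508,-5.8467) cross=-37.317
  mode - wants cross < 0 → take C=(2.1508,-5.8467) (cross=-37.317)
ex = (C−B)/|BC| = (0.4898,-0.8718); ey = (0.8718,0.4898)
P = B + -1.79·ex + -2.70·ey = (-4.0187,-0.3775)

-4.02 -0.38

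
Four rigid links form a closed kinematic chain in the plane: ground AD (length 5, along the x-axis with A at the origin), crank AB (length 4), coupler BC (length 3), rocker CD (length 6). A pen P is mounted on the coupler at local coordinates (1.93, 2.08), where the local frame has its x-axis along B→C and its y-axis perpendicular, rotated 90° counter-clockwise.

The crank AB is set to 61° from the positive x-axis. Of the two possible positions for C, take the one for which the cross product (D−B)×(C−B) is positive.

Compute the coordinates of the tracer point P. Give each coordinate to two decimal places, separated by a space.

A=(0,0), D=(5.00,0)
B = A + 4.00·(cos61°, sin61°) = (1.9392, 3.4985)
|BD| = 4.6484
circle(B,3.00) ∩ circle(D,6.00): a=-0.5800, h=2.9434
  candidates: C₊=(3.7726,5.8731) cross=13.682; C₋=(-0.6579,1.9969) cross=-13.682
  mode + wants cross > 0 → take C=(3.7726,5.8731) (cross=13.682)
ex = (C−B)/|BC| = (0.6111,0.7915); ey = (-0.7915,0.6111)
P = B + 1.93·ex + 2.08·ey = (1.4723,6.2973)

1.47 6.30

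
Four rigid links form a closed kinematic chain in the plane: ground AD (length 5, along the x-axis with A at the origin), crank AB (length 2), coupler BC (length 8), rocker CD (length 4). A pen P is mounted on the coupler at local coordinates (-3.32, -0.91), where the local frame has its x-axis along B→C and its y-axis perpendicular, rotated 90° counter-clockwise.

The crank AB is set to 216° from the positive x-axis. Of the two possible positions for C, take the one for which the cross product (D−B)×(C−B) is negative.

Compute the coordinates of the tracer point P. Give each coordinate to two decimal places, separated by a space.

A=(0,0), D=(5.00,0)
B = A + 2.00·(cos216°, sin216°) = (-1.6180, -1.1756)
|BD| = 6.7216
circle(B,8.00) ∩ circle(D,4.00): a=6.9314, h=3.9945
  candidates: C₊=(4.5079,3.9696) cross=26.850; C₋=(5.9051,-3.8962) cross=-26.850
  mode - wants cross < 0 → take C=(5.9051,-3.8962) (cross=-26.850)
ex = (C−B)/|BC| = (0.9404,-0.3401); ey = (0.3401,0.9404)
P = B + -3.32·ex + -0.91·ey = (-5.0496,-0.9022)

-5.05 -0.90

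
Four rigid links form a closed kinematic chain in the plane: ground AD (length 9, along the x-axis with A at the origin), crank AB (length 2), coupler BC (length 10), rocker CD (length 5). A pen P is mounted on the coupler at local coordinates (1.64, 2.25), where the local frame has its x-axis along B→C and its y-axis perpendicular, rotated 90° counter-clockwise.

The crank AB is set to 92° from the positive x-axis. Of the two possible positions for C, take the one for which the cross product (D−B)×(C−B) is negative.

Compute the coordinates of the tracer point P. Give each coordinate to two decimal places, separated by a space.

2.66 2.56

A=(0,0), D=(9.00,0)
B = A + 2.00·(cos92°, sin92°) = (-0.0698, 1.9988)
|BD| = 9.2874
circle(B,10.00) ∩ circle(D,5.00): a=8.6814, h=4.9631
  candidates: C₊=(9.4763,4.9773) cross=46.095; C₋=(7.3401,-4.7164) cross=-46.095
  mode - wants cross < 0 → take C=(7.3401,-4.7164) (cross=-46.095)
ex = (C−B)/|BC| = (0.7410,-0.6715); ey = (0.6715,0.7410)
P = B + 1.64·ex + 2.25·ey = (2.6563,2.5647)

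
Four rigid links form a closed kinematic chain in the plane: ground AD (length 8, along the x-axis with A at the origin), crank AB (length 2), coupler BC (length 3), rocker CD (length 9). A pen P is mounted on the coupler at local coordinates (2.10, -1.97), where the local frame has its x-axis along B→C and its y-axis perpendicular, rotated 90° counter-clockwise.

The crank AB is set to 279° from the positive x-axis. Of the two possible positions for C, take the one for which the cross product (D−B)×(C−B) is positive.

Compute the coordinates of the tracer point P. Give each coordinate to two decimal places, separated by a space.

A=(0,0), D=(8.00,0)
B = A + 2.00·(cos279°, sin279°) = (0.3129, -1.9754)
|BD| = 7.9369
circle(B,3.00) ∩ circle(D,9.00): a=-0.5673, h=2.9459
  candidates: C₊=(-0.9698,0.7366) cross=23.381; C₋=(0.4966,-4.9697) cross=-23.381
  mode + wants cross > 0 → take C=(-0.9698,0.7366) (cross=23.381)
ex = (C−B)/|BC| = (-0.4276,0.9040); ey = (-0.9040,-0.4276)
P = B + 2.10·ex + -1.97·ey = (1.1959,0.7653)

1.20 0.77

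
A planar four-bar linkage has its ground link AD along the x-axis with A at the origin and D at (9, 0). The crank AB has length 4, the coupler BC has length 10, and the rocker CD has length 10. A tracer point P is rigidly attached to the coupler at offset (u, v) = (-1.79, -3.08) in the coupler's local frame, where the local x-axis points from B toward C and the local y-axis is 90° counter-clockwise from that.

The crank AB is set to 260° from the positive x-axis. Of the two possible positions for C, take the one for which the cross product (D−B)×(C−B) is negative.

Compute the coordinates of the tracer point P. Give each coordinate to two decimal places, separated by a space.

A=(0,0), D=(9.00,0)
B = A + 4.00·(cos260°, sin260°) = (-0.6946, -3.9392)
|BD| = 10.4644
circle(B,10.00) ∩ circle(D,10.00): a=5.2322, h=8.5220
  candidates: C₊=(0.9447,5.9255) cross=89.177; C₋=(7.3607,-9.8647) cross=-89.177
  mode - wants cross < 0 → take C=(7.3607,-9.8647) (cross=-89.177)
ex = (C−B)/|BC| = (0.8055,-0.5925); ey = (0.5925,0.8055)
P = B + -1.79·ex + -3.08·ey = (-3.9616,-5.3596)

-3.96 -5.36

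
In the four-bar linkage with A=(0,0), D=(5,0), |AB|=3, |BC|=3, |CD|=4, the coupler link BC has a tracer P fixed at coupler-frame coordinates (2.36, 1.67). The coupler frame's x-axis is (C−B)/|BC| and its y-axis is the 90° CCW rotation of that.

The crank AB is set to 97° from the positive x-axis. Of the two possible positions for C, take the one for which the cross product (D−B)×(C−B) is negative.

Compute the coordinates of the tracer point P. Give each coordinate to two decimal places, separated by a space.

2.20 1.65

A=(0,0), D=(5.00,0)
B = A + 3.00·(cos97°, sin97°) = (-0.3656, 2.9776)
|BD| = 6.1365
circle(B,3.00) ∩ circle(D,4.00): a=2.4979, h=1.6615
  candidates: C₊=(2.6247,3.2184) cross=10.196; C₋=(1.0122,0.3128) cross=-10.196
  mode - wants cross < 0 → take C=(1.0122,0.3128) (cross=-10.196)
ex = (C−B)/|BC| = (0.4593,-0.8883); ey = (0.8883,0.4593)
P = B + 2.36·ex + 1.67·ey = (2.2017,1.6483)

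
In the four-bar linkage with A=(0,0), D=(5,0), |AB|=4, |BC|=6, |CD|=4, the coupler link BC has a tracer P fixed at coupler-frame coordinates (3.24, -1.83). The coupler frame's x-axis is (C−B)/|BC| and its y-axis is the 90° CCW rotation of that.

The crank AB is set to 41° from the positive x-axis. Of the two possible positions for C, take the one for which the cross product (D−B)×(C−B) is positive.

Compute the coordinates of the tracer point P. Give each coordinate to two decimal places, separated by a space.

A=(0,0), D=(5.00,0)
B = A + 4.00·(cos41°, sin41°) = (3.0188, 2.6242)
|BD| = 3.2881
circle(B,6.00) ∩ circle(D,4.00): a=4.6853, h=3.7480
  candidates: C₊=(8.8332,1.1432) cross=12.324; C₋=(2.8505,-3.3734) cross=-12.324
  mode + wants cross > 0 → take C=(8.8332,1.1432) (cross=12.324)
ex = (C−B)/|BC| = (0.9691,-0.2468); ey = (0.2468,0.9691)
P = B + 3.24·ex + -1.83·ey = (5.7068,0.0511)

5.71 0.05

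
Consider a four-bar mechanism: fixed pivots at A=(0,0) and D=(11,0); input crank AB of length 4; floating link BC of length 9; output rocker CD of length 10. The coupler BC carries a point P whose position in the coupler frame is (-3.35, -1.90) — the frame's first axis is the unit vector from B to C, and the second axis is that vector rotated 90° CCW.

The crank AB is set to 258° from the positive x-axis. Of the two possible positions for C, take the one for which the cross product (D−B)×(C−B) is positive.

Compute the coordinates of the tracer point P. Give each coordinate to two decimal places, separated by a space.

A=(0,0), D=(11.00,0)
B = A + 4.00·(cos258°, sin258°) = (-0.8316, -3.9126)
|BD| = 12.4618
circle(B,9.00) ∩ circle(D,10.00): a=5.4686, h=7.1481
  candidates: C₊=(2.1161,4.5910) cross=89.078; C₋=(6.6046,-8.9823) cross=-89.078
  mode + wants cross > 0 → take C=(2.1161,4.5910) (cross=89.078)
ex = (C−B)/|BC| = (0.3275,0.9448); ey = (-0.9448,0.3275)
P = B + -3.35·ex + -1.90·ey = (-0.1337,-7.7001)

-0.13 -7.70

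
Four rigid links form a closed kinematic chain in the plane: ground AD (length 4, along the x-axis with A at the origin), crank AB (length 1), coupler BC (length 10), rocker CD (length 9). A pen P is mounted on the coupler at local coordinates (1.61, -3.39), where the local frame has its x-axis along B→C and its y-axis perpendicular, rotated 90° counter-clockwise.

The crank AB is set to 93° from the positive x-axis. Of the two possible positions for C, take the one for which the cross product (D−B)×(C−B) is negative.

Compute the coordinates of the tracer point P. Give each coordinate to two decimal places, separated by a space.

-3.03 -1.28

A=(0,0), D=(4.00,0)
B = A + 1.00·(cos93°, sin93°) = (-0.0523, 0.9986)
|BD| = 4.1736
circle(B,10.00) ∩ circle(D,9.00): a=4.3630, h=8.9980
  candidates: C₊=(6.3369,8.6913) cross=37.554; C₋=(2.0309,-8.7820) cross=-37.554
  mode - wants cross < 0 → take C=(2.0309,-8.7820) (cross=-37.554)
ex = (C−B)/|BC| = (0.2083,-0.9781); ey = (0.9781,0.2083)
P = B + 1.61·ex + -3.39·ey = (-3.0325,-1.2823)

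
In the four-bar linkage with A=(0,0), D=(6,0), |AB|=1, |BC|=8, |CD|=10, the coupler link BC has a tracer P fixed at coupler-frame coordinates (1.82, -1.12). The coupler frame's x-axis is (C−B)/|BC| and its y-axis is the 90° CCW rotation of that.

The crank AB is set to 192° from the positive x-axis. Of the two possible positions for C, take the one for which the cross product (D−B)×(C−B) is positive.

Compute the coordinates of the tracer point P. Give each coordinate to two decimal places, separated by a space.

A=(0,0), D=(6.00,0)
B = A + 1.00·(cos192°, sin192°) = (-0.9781, -0.2079)
|BD| = 6.9812
circle(B,8.00) ∩ circle(D,10.00): a=0.9123, h=7.9478
  candidates: C₊=(-0.3030,7.7635) cross=55.486; C₋=(0.1704,-8.1250) cross=-55.486
  mode + wants cross > 0 → take C=(-0.3030,7.7635) (cross=55.486)
ex = (C−B)/|BC| = (0.0844,0.9964); ey = (-0.9964,0.0844)
P = B + 1.82·ex + -1.12·ey = (0.2915,1.5111)

0.29 1.51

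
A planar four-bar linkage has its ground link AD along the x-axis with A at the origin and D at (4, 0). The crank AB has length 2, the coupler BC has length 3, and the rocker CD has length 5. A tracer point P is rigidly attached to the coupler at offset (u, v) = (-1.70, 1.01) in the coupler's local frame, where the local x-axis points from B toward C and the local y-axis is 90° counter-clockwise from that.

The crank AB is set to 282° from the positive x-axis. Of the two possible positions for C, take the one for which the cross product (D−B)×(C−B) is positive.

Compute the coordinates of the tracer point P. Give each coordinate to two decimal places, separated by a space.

A=(0,0), D=(4.00,0)
B = A + 2.00·(cos282°, sin282°) = (0.4158, -1.9563)
|BD| = 4.0833
circle(B,3.00) ∩ circle(D,5.00): a=0.0825, h=2.9989
  candidates: C₊=(-0.9485,0.7155) cross=12.245; C₋=(1.9249,-4.5491) cross=-12.245
  mode + wants cross > 0 → take C=(-0.9485,0.7155) (cross=12.245)
ex = (C−B)/|BC| = (-0.4548,0.8906); ey = (-0.8906,-0.4548)
P = B + -1.70·ex + 1.01·ey = (0.2895,-3.9297)

0.29 -3.93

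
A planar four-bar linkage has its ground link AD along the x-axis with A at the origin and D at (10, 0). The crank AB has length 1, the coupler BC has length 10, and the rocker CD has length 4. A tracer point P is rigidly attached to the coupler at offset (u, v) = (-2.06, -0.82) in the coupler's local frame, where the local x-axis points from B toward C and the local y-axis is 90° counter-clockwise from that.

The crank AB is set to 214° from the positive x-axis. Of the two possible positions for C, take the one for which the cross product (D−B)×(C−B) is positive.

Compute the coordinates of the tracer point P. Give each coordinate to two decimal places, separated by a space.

A=(0,0), D=(10.00,0)
B = A + 1.00·(cos214°, sin214°) = (-0.8290, -0.5592)
|BD| = 10.8435
circle(B,10.00) ∩ circle(D,4.00): a=9.2950, h=3.6881
  candidates: C₊=(8.2634,3.6034) cross=39.992; C₋=(8.6438,-3.7631) cross=-39.992
  mode + wants cross > 0 → take C=(8.2634,3.6034) (cross=39.992)
ex = (C−B)/|BC| = (0.9092,0.4163); ey = (-0.4163,0.9092)
P = B + -2.06·ex + -0.82·ey = (-2.3608,-2.1623)

-2.36 -2.16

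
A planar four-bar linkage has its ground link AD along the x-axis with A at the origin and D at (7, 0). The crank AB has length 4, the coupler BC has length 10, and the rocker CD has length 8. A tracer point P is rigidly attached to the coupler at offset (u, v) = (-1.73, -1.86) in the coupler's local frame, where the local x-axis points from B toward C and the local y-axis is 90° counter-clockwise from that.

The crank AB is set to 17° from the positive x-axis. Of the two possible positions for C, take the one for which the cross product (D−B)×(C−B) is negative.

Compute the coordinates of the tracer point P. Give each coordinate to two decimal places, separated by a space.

A=(0,0), D=(7.00,0)
B = A + 4.00·(cos17°, sin17°) = (3.8252, 1.1695)
|BD| = 3.3833
circle(B,10.00) ∩ circle(D,8.00): a=7.0119, h=7.1298
  candidates: C₊=(12.8694,5.4361) cross=24.122; C₋=(7.9404,-7.9445) cross=-24.122
  mode - wants cross < 0 → take C=(7.9404,-7.9445) (cross=-24.122)
ex = (C−B)/|BC| = (0.4115,-0.9114); ey = (0.9114,0.4115)
P = B + -1.73·ex + -1.86·ey = (1.4181,1.9808)

1.42 1.98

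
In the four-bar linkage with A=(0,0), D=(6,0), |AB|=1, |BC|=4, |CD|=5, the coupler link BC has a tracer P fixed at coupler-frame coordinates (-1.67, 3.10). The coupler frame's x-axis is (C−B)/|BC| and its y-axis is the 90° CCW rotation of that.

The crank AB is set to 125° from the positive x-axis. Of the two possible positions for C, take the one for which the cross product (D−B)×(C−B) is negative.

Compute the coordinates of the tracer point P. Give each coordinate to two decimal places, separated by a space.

A=(0,0), D=(6.00,0)
B = A + 1.00·(cos125°, sin125°) = (-0.5736, 0.8192)
|BD| = 6.6244
circle(B,4.00) ∩ circle(D,5.00): a=2.6329, h=3.0113
  candidates: C₊=(2.4115,3.4817) cross=19.948; C₋=(1.6668,-2.4946) cross=-19.948
  mode - wants cross < 0 → take C=(1.6668,-2.4946) (cross=-19.948)
ex = (C−B)/|BC| = (0.5601,-0.8284); ey = (0.8284,0.5601)
P = B + -1.67·ex + 3.10·ey = (1.0592,3.9389)

1.06 3.94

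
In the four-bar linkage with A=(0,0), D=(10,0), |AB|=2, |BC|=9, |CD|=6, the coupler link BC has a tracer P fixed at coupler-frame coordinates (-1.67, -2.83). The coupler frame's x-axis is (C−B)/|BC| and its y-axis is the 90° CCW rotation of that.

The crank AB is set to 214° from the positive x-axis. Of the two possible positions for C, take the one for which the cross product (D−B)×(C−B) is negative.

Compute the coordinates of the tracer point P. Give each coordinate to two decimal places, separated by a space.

-4.36 -2.99

A=(0,0), D=(10.00,0)
B = A + 2.00·(cos214°, sin214°) = (-1.6581, -1.1184)
|BD| = 11.7116
circle(B,9.00) ∩ circle(D,6.00): a=7.7770, h=4.5298
  candidates: C₊=(5.6508,4.1333) cross=53.051; C₋=(6.5159,-4.8848) cross=-53.051
  mode - wants cross < 0 → take C=(6.5159,-4.8848) (cross=-53.051)
ex = (C−B)/|BC| = (0.9082,-0.4185); ey = (0.4185,0.9082)
P = B + -1.67·ex + -2.83·ey = (-4.3591,-2.9898)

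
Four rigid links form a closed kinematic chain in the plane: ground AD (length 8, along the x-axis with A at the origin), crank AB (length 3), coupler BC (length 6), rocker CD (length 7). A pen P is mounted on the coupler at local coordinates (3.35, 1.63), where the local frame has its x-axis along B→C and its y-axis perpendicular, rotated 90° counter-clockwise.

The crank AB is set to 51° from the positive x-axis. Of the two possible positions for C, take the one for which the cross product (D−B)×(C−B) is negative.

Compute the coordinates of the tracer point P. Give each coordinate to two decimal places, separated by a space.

3.60 -0.98

A=(0,0), D=(8.00,0)
B = A + 3.00·(cos51°, sin51°) = (1.8880, 2.3314)
|BD| = 6.5416
circle(B,6.00) ∩ circle(D,7.00): a=2.2772, h=5.5511
  candidates: C₊=(5.9940,6.7064) cross=36.313; C₋=(2.0372,-3.6667) cross=-36.313
  mode - wants cross < 0 → take C=(2.0372,-3.6667) (cross=-36.313)
ex = (C−B)/|BC| = (0.0249,-0.9997); ey = (0.9997,0.0249)
P = B + 3.35·ex + 1.63·ey = (3.6008,-0.9770)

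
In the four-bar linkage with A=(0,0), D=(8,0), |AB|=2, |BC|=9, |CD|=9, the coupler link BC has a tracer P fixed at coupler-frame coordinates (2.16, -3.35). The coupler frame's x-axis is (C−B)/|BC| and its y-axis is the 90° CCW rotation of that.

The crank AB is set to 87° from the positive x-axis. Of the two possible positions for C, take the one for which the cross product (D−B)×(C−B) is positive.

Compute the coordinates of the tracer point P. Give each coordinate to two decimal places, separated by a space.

A=(0,0), D=(8.00,0)
B = A + 2.00·(cos87°, sin87°) = (0.1047, 1.9973)
|BD| = 8.1440
circle(B,9.00) ∩ circle(D,9.00): a=4.0720, h=8.0261
  candidates: C₊=(6.0207,8.7797) cross=65.365; C₋=(2.0840,-6.7824) cross=-65.365
  mode + wants cross > 0 → take C=(6.0207,8.7797) (cross=65.365)
ex = (C−B)/|BC| = (0.6573,0.7536); ey = (-0.7536,0.6573)
P = B + 2.16·ex + -3.35·ey = (4.0491,1.4230)

4.05 1.42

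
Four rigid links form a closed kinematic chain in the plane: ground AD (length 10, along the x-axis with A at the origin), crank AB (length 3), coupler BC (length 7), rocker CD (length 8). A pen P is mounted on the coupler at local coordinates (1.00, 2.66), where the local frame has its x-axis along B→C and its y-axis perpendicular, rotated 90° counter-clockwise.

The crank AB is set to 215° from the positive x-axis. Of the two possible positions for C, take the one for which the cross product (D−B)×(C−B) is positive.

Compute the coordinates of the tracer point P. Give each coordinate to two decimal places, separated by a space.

-3.56 0.90

A=(0,0), D=(10.00,0)
B = A + 3.00·(cos215°, sin215°) = (-2.4575, -1.7207)
|BD| = 12.5757
circle(B,7.00) ∩ circle(D,8.00): a=5.6915, h=4.0752
  candidates: C₊=(2.6229,3.0949) cross=51.248; C₋=(3.7381,-4.9788) cross=-51.248
  mode + wants cross > 0 → take C=(2.6229,3.0949) (cross=51.248)
ex = (C−B)/|BC| = (0.7258,0.6879); ey = (-0.6879,0.7258)
P = B + 1.00·ex + 2.66·ey = (-3.5616,0.8977)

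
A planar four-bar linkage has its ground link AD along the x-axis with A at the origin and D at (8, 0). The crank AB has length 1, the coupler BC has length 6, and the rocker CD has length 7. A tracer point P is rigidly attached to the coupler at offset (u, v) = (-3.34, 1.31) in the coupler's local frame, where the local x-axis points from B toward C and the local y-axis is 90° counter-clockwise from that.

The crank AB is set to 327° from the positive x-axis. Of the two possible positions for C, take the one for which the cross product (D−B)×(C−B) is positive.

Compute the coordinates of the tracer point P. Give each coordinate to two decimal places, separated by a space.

-1.64 -3.14

A=(0,0), D=(8.00,0)
B = A + 1.00·(cos327°, sin327°) = (0.8387, -0.5446)
|BD| = 7.1820
circle(B,6.00) ∩ circle(D,7.00): a=2.6860, h=5.3652
  candidates: C₊=(3.1100,5.0088) cross=38.533; C₋=(3.9238,-5.6907) cross=-38.533
  mode + wants cross > 0 → take C=(3.1100,5.0088) (cross=38.533)
ex = (C−B)/|BC| = (0.3786,0.9256); ey = (-0.9256,0.3786)
P = B + -3.34·ex + 1.31·ey = (-1.6382,-3.1401)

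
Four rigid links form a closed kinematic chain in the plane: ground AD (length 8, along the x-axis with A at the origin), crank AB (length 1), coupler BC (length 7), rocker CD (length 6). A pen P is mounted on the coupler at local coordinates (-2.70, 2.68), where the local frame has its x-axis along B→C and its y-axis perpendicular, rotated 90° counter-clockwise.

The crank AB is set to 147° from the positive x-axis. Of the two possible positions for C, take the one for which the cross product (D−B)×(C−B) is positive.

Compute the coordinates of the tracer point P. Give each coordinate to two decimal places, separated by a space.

A=(0,0), D=(8.00,0)
B = A + 1.00·(cos147°, sin147°) = (-0.8387, 0.5446)
|BD| = 8.8554
circle(B,7.00) ∩ circle(D,6.00): a=5.1617, h=4.7283
  candidates: C₊=(4.6041,4.9465) cross=41.871; C₋=(4.0225,-4.4921) cross=-41.871
  mode + wants cross > 0 → take C=(4.6041,4.9465) (cross=41.871)
ex = (C−B)/|BC| = (0.7775,0.6288); ey = (-0.6288,0.7775)
P = B + -2.70·ex + 2.68·ey = (-4.6233,0.9306)

-4.62 0.93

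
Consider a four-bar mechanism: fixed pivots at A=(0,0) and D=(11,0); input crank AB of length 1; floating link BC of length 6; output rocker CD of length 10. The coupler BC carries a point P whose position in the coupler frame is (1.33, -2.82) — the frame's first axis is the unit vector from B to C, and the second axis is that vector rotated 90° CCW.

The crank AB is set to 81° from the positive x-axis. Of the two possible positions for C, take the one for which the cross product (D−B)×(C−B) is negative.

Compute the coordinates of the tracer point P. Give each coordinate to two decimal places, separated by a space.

A=(0,0), D=(11.00,0)
B = A + 1.00·(cos81°, sin81°) = (0.1564, 0.9877)
|BD| = 10.8885
circle(B,6.00) ∩ circle(D,10.00): a=2.5053, h=5.4519
  candidates: C₊=(3.1460,6.1899) cross=59.363; C₋=(2.1569,-4.6690) cross=-59.363
  mode - wants cross < 0 → take C=(2.1569,-4.6690) (cross=-59.363)
ex = (C−B)/|BC| = (0.3334,-0.9428); ey = (0.9428,0.3334)
P = B + 1.33·ex + -2.82·ey = (-2.0588,-1.2064)

-2.06 -1.21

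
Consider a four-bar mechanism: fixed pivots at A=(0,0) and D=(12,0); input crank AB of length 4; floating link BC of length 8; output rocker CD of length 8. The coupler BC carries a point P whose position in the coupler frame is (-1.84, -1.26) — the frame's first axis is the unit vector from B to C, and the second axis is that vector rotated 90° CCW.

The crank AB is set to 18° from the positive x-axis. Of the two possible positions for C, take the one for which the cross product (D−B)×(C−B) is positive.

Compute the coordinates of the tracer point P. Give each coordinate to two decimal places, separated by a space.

A=(0,0), D=(12.00,0)
B = A + 4.00·(cos18°, sin18°) = (3.8042, 1.2361)
|BD| = 8.2885
circle(B,8.00) ∩ circle(D,8.00): a=4.1442, h=6.8429
  candidates: C₊=(8.9226,7.3844) cross=56.717; C₋=(6.8816,-6.1484) cross=-56.717
  mode + wants cross > 0 → take C=(8.9226,7.3844) (cross=56.717)
ex = (C−B)/|BC| = (0.6398,0.7685); ey = (-0.7685,0.6398)
P = B + -1.84·ex + -1.26·ey = (3.5954,-0.9842)

3.60 -0.98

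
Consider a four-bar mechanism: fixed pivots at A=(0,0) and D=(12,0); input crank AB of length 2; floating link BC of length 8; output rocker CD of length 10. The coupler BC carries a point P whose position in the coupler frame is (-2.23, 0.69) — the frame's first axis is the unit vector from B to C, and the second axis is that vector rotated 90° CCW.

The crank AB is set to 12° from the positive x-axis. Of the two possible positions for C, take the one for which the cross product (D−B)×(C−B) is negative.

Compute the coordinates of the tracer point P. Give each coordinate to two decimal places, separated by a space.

1.78 2.74

A=(0,0), D=(12.00,0)
B = A + 2.00·(cos12°, sin12°) = (1.9563, 0.4158)
|BD| = 10.0523
circle(B,8.00) ∩ circle(D,10.00): a=3.2355, h=7.3165
  candidates: C₊=(5.4917,7.5922) cross=73.548; C₋=(4.8864,-7.0283) cross=-73.548
  mode - wants cross < 0 → take C=(4.8864,-7.0283) (cross=-73.548)
ex = (C−B)/|BC| = (0.3663,-0.9305); ey = (0.9305,0.3663)
P = B + -2.23·ex + 0.69·ey = (1.7816,2.7436)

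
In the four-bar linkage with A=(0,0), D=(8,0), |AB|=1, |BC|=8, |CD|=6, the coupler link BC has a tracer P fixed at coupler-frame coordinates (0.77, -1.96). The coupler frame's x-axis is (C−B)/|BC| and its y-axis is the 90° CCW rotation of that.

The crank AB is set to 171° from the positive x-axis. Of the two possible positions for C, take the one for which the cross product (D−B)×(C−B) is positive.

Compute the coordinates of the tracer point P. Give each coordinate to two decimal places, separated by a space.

A=(0,0), D=(8.00,0)
B = A + 1.00·(cos171°, sin171°) = (-0.9877, 0.1564)
|BD| = 8.9890
circle(B,8.00) ∩ circle(D,6.00): a=6.0520, h=5.2320
  candidates: C₊=(5.1544,5.2823) cross=47.031; C₋=(4.9723,-5.1801) cross=-47.031
  mode + wants cross > 0 → take C=(5.1544,5.2823) (cross=47.031)
ex = (C−B)/|BC| = (0.7678,0.6407); ey = (-0.6407,0.7678)
P = B + 0.77·ex + -1.96·ey = (0.8593,-0.8550)

0.86 -0.86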